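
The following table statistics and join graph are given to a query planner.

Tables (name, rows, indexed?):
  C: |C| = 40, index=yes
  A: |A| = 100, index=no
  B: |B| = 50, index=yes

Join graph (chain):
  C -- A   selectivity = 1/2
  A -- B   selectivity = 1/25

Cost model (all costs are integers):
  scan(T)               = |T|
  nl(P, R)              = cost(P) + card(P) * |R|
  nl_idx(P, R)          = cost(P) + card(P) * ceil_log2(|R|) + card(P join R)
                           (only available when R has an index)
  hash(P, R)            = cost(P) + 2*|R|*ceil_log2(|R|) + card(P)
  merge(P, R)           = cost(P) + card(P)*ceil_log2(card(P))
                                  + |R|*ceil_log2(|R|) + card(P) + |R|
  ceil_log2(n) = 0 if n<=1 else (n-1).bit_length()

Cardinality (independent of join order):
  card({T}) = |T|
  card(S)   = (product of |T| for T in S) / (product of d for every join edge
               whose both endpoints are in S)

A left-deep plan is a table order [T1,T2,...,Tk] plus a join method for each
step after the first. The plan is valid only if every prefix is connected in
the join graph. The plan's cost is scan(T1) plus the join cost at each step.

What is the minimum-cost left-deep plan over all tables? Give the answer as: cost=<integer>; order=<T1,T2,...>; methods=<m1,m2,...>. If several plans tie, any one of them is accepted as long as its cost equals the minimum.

cost=1480; order=A,B,C; methods=hash,hash

Selinger DP (subsets sized 1..n):
  {C}: scan cost=40, card=40
  {A}: scan cost=100, card=100
  {B}: scan cost=50, card=50
  {AC}: card=2000; try (C,hash)→680, (A,merge)→1120, (C,merge)→1180, (A,hash)→1480, (C,nl_idx)→2700, (A,nl)→4040 …(+1); best=680 via (C,hash)
  {AB}: card=200; try (B,hash)→800, (B,nl_idx)→900, (A,merge)→1200, (B,merge)→1250, (A,hash)→1500, (A,nl)→5050 …(+1); best=800 via (B,hash)
  {ABC}: card=4000; try (C,hash)→1480, (C,merge)→2880, (B,hash)→3280, (C,nl_idx)→6000, (C,nl)→8800, (B,nl_idx)→16680 …(+2); best=1480 via (C,hash)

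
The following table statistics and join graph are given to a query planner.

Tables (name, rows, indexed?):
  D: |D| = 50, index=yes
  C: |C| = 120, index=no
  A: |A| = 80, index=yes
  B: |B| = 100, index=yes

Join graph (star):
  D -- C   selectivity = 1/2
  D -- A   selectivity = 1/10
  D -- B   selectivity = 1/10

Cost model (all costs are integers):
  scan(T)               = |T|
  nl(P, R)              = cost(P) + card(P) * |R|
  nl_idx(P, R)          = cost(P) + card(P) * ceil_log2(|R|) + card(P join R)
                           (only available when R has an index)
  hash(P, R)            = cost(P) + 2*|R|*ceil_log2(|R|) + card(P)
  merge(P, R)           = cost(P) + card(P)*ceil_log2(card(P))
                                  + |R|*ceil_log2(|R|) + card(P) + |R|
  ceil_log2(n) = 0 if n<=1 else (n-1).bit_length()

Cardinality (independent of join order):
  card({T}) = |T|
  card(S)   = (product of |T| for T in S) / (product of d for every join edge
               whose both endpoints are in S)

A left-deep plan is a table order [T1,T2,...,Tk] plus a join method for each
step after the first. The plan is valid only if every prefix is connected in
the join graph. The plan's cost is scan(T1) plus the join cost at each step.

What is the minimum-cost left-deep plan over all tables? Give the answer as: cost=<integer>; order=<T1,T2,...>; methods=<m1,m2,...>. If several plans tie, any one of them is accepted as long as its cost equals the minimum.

cost=8100; order=B,D,A,C; methods=hash,hash,hash

Selinger DP (subsets sized 1..n):
  {D}: scan cost=50, card=50
  {C}: scan cost=120, card=120
  {A}: scan cost=80, card=80
  {B}: scan cost=100, card=100
  {CD}: card=3000; try (D,hash)→840, (C,merge)→1360, (D,merge)→1430, (C,hash)→1780, (D,nl_idx)→3840, (C,nl)→6050 …(+1); best=840 via (D,hash)
  {AD}: card=400; try (D,hash)→760, (A,nl_idx)→800, (D,nl_idx)→960, (A,merge)→1040, (D,merge)→1070, (A,hash)→1220 …(+2); best=760 via (D,hash)
  {BD}: card=500; try (D,hash)→800, (B,nl_idx)→900, (D,nl_idx)→1200, (B,merge)→1200, (D,merge)→1250, (B,hash)→1500 …(+2); best=800 via (D,hash)
  {ACD}: card=24000; try (C,hash)→2840, (A,hash)→4960, (C,merge)→5720, (A,merge)→40480, (A,nl_idx)→45840, (C,nl)→48760 …(+1); best=2840 via (C,hash)
  {BCD}: card=30000; try (C,hash)→2980, (B,hash)→5240, (C,merge)→6760, (B,merge)→40640, (B,nl_idx)→51840, (C,nl)→60800 …(+1); best=2980 via (C,hash)
  {ABD}: card=4000; try (A,hash)→2420, (B,hash)→2560, (B,merge)→5560, (A,merge)→6440, (B,nl_idx)→7560, (A,nl_idx)→8300 …(+2); best=2420 via (A,hash)
  {ABCD}: card=240000; try (C,hash)→8100, (B,hash)→28240, (A,hash)→34100, (C,merge)→55380, (B,merge)→387640, (B,nl_idx)→410840 …(+5); best=8100 via (C,hash)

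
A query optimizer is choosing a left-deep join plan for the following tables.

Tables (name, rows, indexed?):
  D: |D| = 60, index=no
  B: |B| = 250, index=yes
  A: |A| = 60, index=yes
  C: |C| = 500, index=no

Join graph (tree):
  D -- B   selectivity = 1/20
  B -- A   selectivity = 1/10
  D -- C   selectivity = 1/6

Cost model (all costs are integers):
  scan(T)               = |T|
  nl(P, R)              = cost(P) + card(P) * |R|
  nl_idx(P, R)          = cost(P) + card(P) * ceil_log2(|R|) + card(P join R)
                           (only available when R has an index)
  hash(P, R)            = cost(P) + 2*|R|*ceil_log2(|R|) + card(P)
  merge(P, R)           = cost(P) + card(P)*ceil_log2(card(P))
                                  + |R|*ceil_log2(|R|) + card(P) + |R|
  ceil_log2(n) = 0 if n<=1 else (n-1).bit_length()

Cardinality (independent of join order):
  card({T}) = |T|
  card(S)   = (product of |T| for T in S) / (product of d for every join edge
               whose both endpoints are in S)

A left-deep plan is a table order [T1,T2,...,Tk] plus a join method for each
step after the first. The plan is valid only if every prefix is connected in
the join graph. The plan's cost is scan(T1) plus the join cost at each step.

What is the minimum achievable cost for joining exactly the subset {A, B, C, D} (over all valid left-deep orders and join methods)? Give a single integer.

Selinger DP over subsets of {A,B,C,D}:
  {D}: scan cost=60, card=60
  {B}: scan cost=250, card=250
  {A}: scan cost=60, card=60
  {C}: scan cost=500, card=500
  {BD}: card=750; try (D,hash)→1220, (B,nl_idx)→1290, (B,merge)→2730, (D,merge)→2920, (B,hash)→4120, (B,nl)→15060 …(+1); best=1220 via (D,hash)
  {CD}: card=5000; try (D,hash)→1720, (C,merge)→5480, (D,merge)→5920, (C,hash)→9120, (C,nl)→30060, (D,nl)→30500; best=1720 via (D,hash)
  {AB}: card=1500; try (A,hash)→1220, (B,nl_idx)→2040, (B,merge)→2730, (A,merge)→2920, (A,nl_idx)→3250, (B,hash)→4120 …(+2); best=1220 via (A,hash)
  {ABD}: card=4500; try (A,hash)→2690, (D,hash)→3440, (A,merge)→9890, (A,nl_idx)→10220, (D,merge)→19640, (A,nl)→46220 …(+1); best=2690 via (A,hash)
  {BCD}: card=62500; try (B,hash)→10720, (C,hash)→10970, (C,merge)→14470, (B,merge)→73970, (B,nl_idx)→104220, (C,nl)→376220 …(+1); best=10720 via (B,hash)
  {ABCD}: card=375000; try (C,hash)→16190, (C,merge)→70690, (A,hash)→73940, (A,nl_idx)→760720, (A,merge)→1073640, (C,nl)→2252690 …(+1); best=16190 via (C,hash)

16190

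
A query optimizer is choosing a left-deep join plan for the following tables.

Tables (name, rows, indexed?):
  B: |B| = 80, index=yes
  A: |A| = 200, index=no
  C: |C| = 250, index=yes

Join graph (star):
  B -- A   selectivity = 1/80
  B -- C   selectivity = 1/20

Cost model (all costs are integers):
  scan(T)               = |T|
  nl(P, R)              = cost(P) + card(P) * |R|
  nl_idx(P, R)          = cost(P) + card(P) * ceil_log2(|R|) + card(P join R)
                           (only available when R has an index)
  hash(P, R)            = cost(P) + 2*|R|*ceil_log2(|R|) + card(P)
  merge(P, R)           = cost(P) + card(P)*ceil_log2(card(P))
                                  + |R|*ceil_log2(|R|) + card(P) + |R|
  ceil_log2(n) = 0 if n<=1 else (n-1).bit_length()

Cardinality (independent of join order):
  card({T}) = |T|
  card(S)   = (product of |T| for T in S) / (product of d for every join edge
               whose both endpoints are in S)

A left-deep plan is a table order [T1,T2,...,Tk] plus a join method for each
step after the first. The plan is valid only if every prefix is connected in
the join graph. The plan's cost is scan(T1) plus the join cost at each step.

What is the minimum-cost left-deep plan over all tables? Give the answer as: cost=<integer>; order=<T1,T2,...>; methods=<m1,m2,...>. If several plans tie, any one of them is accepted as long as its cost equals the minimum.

cost=5570; order=A,B,C; methods=hash,merge

Selinger DP (subsets sized 1..n):
  {B}: scan cost=80, card=80
  {A}: scan cost=200, card=200
  {C}: scan cost=250, card=250
  {AB}: card=200; try (B,hash)→1520, (B,nl_idx)→1800, (A,merge)→2520, (B,merge)→2640, (A,hash)→3360, (A,nl)→16080 …(+1); best=1520 via (B,hash)
  {BC}: card=1000; try (B,hash)→1620, (C,nl_idx)→1720, (C,merge)→2970, (B,nl_idx)→3000, (B,merge)→3140, (C,hash)→4160 …(+2); best=1620 via (B,hash)
  {ABC}: card=2500; try (C,merge)→5570, (C,nl_idx)→5620, (C,hash)→5720, (A,hash)→5820, (A,merge)→14420, (C,nl)→51520 …(+1); best=5570 via (C,merge)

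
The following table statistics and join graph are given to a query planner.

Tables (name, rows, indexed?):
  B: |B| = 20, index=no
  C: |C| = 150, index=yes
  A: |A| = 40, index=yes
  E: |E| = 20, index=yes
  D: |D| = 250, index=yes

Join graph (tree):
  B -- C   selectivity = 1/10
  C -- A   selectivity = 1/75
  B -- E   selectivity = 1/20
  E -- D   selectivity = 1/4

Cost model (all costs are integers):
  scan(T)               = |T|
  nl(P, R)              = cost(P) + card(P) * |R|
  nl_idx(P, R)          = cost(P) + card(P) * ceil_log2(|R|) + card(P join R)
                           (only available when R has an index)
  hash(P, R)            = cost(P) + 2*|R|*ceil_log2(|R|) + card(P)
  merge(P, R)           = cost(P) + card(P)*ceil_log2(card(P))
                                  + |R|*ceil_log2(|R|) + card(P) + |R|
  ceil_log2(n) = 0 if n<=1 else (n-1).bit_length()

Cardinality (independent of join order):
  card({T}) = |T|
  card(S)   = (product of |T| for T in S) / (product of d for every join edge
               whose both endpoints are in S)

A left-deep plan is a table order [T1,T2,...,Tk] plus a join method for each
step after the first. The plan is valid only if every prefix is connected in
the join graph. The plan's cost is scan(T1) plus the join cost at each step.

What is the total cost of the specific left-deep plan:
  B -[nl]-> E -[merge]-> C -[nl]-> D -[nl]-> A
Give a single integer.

step 1: scan B: cost=20, card=20
step 2: join E via nl
    card(P join E) = 20*20/(20) = 20
    cost = 20 + 20*20 = 420
step 3: join C via merge
    card(P join C) = 20*150/(10) = 300
    cost = 420 + 20*5 + 150*8 + 20 + 150 = 1890
step 4: join D via nl
    card(P join D) = 300*250/(4) = 18750
    cost = 1890 + 300*250 = 76890
step 5: join A via nl
    card(P join A) = 18750*40/(75) = 10000
    cost = 76890 + 18750*40 = 826890

826890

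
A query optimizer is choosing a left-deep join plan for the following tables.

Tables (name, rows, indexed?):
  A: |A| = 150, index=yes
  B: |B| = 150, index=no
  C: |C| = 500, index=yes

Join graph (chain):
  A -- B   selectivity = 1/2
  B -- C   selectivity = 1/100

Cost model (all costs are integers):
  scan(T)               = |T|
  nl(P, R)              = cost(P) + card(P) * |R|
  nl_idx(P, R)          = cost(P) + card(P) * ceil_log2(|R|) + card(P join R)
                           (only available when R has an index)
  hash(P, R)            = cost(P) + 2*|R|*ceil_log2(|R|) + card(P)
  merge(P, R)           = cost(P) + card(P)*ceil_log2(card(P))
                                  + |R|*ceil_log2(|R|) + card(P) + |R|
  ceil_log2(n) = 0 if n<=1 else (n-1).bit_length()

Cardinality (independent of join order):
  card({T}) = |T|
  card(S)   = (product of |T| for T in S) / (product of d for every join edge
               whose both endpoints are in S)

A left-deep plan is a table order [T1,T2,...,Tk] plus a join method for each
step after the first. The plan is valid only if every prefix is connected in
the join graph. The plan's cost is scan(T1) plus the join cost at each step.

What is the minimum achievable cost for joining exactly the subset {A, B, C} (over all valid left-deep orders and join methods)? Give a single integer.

Selinger DP over subsets of {A,B,C}:
  {A}: scan cost=150, card=150
  {B}: scan cost=150, card=150
  {C}: scan cost=500, card=500
  {AB}: card=11250; try (B,hash)→2700, (A,hash)→2700, (B,merge)→2850, (A,merge)→2850, (A,nl_idx)→12600, (B,nl)→22650 …(+1); best=2700 via (B,hash)
  {BC}: card=750; try (C,nl_idx)→2250, (B,hash)→3400, (C,merge)→6500, (B,merge)→6850, (C,hash)→9300, (C,nl)→75150 …(+1); best=2250 via (C,nl_idx)
  {ABC}: card=56250; try (A,hash)→5400, (A,merge)→11850, (C,hash)→22950, (A,nl_idx)→64500, (A,nl)→114750, (C,nl_idx)→160200 …(+2); best=5400 via (A,hash)

5400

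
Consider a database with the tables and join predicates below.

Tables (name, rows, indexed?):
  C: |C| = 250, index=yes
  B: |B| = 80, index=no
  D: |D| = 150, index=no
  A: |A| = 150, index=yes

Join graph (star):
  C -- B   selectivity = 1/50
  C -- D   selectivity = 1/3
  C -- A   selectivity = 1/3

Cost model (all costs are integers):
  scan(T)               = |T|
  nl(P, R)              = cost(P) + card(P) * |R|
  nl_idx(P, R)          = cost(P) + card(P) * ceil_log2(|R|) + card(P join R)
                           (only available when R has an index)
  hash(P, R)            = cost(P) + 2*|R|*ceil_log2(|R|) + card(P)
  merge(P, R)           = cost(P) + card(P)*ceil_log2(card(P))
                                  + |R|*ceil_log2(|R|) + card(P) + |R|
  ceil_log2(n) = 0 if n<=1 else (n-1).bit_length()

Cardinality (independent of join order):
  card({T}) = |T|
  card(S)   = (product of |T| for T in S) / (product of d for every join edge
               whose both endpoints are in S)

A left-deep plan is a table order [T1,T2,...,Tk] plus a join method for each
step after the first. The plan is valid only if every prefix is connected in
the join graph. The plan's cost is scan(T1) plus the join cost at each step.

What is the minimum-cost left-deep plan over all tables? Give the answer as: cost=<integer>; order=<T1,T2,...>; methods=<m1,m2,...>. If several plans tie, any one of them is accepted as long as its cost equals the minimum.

cost=26320; order=B,C,A,D; methods=nl_idx,hash,hash

Selinger DP (subsets sized 1..n):
  {C}: scan cost=250, card=250
  {B}: scan cost=80, card=80
  {D}: scan cost=150, card=150
  {A}: scan cost=150, card=150
  {BC}: card=400; try (C,nl_idx)→1120, (B,hash)→1620, (C,merge)→2970, (B,merge)→3140, (C,hash)→4160, (C,nl)→20080 …(+1); best=1120 via (C,nl_idx)
  {CD}: card=12500; try (D,hash)→2900, (C,merge)→3750, (D,merge)→3850, (C,hash)→4300, (C,nl_idx)→13850, (C,nl)→37650 …(+1); best=2900 via (D,hash)
  {AC}: card=12500; try (A,hash)→2900, (C,merge)→3750, (A,merge)→3850, (C,hash)→4300, (C,nl_idx)→13850, (A,nl_idx)→14750 …(+2); best=2900 via (A,hash)
  {BCD}: card=20000; try (D,hash)→3920, (D,merge)→6470, (B,hash)→16520, (D,nl)→61120, (B,merge)→191040, (B,nl)→1002900; best=3920 via (D,hash)
  {ABC}: card=20000; try (A,hash)→3920, (A,merge)→6470, (B,hash)→16520, (A,nl_idx)→24320, (A,nl)→61120, (B,merge)→191040 …(+1); best=3920 via (A,hash)
  {ACD}: card=625000; try (D,hash)→17800, (A,hash)→17800, (D,merge)→191750, (A,merge)→191750, (A,nl_idx)→727900, (D,nl)→1877900 …(+1); best=17800 via (D,hash)
  {ABCD}: card=1000000; try (D,hash)→26320, (A,hash)→26320, (D,merge)→325270, (A,merge)→325270, (B,hash)→643920, (A,nl_idx)→1163920 …(+4); best=26320 via (D,hash)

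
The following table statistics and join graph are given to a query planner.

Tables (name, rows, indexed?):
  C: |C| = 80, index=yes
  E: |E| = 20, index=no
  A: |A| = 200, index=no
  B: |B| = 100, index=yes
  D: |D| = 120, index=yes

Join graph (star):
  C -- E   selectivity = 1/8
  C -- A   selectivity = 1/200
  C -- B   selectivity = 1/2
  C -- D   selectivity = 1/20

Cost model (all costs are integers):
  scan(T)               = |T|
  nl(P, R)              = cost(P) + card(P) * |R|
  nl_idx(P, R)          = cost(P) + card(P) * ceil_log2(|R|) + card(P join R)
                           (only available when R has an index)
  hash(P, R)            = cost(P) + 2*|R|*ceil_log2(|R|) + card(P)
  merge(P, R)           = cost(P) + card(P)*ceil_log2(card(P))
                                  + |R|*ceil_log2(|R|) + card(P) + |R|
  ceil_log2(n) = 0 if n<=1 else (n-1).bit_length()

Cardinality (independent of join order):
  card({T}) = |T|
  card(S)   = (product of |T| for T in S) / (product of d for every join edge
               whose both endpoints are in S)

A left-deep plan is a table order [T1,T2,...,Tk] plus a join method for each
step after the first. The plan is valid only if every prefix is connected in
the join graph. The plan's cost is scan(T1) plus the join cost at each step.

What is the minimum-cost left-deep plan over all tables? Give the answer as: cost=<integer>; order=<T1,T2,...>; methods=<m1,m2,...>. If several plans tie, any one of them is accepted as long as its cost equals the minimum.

cost=5840; order=A,C,D,E,B; methods=hash,nl_idx,hash,hash

Selinger DP (subsets sized 1..n):
  {C}: scan cost=80, card=80
  {E}: scan cost=20, card=20
  {A}: scan cost=200, card=200
  {B}: scan cost=100, card=100
  {D}: scan cost=120, card=120
  {CE}: card=200; try (E,hash)→360, (C,nl_idx)→360, (C,merge)→780, (E,merge)→840, (C,hash)→1160, (C,nl)→1620 …(+1); best=360 via (E,hash)
  {AC}: card=80; try (C,hash)→1520, (C,nl_idx)→1680, (A,merge)→2520, (C,merge)→2640, (A,hash)→3360, (A,nl)→16080 …(+1); best=1520 via (C,hash)
  {BC}: card=4000; try (C,hash)→1320, (B,merge)→1520, (C,merge)→1540, (B,hash)→1560, (B,nl_idx)→4640, (C,nl_idx)→4800 …(+2); best=1320 via (C,hash)
  {CD}: card=480; try (D,nl_idx)→1120, (C,hash)→1360, (C,nl_idx)→1440, (D,merge)→1680, (C,merge)→1720, (D,hash)→1840 …(+2); best=1120 via (D,nl_idx)
  {ACE}: card=200; try (E,hash)→1800, (E,merge)→2280, (E,nl)→3120, (A,hash)→3760, (A,merge)→3960, (A,nl)→40360; best=1800 via (E,hash)
  {BCE}: card=10000; try (B,hash)→1960, (B,merge)→2960, (E,hash)→5520, (B,nl_idx)→11760, (B,nl)→20360, (E,merge)→53440 …(+1); best=1960 via (B,hash)
  {CDE}: card=1200; try (E,hash)→1800, (D,hash)→2240, (D,nl_idx)→2960, (D,merge)→3120, (E,merge)→6040, (E,nl)→10720 …(+1); best=1800 via (E,hash)
  {ABC}: card=4000; try (B,merge)→2960, (B,hash)→3000, (B,nl_idx)→6080, (A,hash)→8520, (B,nl)→9520, (A,merge)→55120 …(+1); best=2960 via (B,merge)
  {ACD}: card=480; try (D,nl_idx)→2560, (D,merge)→3120, (D,hash)→3280, (A,hash)→4800, (A,merge)→7720, (D,nl)→11120 …(+1); best=2560 via (D,nl_idx)
  {BCD}: card=24000; try (B,hash)→3000, (B,merge)→6720, (D,hash)→7000, (B,nl_idx)→28480, (B,nl)→49120, (D,nl_idx)→53320 …(+2); best=3000 via (B,hash)
  {ABCE}: card=10000; try (B,hash)→3400, (B,merge)→4400, (E,hash)→7160, (B,nl_idx)→13200, (A,hash)→15160, (B,nl)→21800 …(+4); best=3400 via (B,hash)
  {ACDE}: card=1200; try (E,hash)→3240, (D,hash)→3680, (D,nl_idx)→4400, (D,merge)→4560, (A,hash)→6200, (E,merge)→7480 …(+4); best=3240 via (E,hash)
  {BCDE}: card=60000; try (B,hash)→4400, (D,hash)→13640, (B,merge)→17000, (E,hash)→27200, (B,nl_idx)→70200, (B,nl)→121800 …(+5); best=4400 via (B,hash)
  {ABCD}: card=24000; try (B,hash)→4440, (B,merge)→8160, (D,hash)→8640, (B,nl_idx)→29920, (A,hash)→30200, (B,nl)→50560 …(+5); best=4440 via (B,hash)
  {ABCDE}: card=60000; try (B,hash)→5840, (D,hash)→15080, (B,merge)→18440, (E,hash)→28640, (A,hash)→67600, (B,nl_idx)→71640 …(+8); best=5840 via (B,hash)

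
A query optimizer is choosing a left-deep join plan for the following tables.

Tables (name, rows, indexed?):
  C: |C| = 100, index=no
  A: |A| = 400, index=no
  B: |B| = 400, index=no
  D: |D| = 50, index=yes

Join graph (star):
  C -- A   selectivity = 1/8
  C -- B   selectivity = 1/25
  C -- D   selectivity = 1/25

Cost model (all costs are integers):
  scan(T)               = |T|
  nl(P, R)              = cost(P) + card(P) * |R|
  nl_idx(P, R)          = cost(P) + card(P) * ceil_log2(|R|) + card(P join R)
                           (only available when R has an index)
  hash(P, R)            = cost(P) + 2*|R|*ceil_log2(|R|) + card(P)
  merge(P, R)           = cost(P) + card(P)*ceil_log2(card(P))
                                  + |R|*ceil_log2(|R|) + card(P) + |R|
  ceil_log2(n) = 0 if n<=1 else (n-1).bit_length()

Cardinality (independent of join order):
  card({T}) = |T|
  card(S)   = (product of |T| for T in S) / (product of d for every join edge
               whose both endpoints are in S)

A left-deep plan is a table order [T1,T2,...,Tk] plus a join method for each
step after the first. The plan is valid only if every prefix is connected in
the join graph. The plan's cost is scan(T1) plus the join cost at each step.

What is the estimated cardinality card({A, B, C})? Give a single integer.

Tables in S: A(400), B(400), C(100)
Edges inside S: C-A(d=8), C-B(d=25)
numerator = 400 * 400 * 100 = 16000000
denominator = 8 * 25 = 200
card(S) = 16000000 / 200 = 80000

80000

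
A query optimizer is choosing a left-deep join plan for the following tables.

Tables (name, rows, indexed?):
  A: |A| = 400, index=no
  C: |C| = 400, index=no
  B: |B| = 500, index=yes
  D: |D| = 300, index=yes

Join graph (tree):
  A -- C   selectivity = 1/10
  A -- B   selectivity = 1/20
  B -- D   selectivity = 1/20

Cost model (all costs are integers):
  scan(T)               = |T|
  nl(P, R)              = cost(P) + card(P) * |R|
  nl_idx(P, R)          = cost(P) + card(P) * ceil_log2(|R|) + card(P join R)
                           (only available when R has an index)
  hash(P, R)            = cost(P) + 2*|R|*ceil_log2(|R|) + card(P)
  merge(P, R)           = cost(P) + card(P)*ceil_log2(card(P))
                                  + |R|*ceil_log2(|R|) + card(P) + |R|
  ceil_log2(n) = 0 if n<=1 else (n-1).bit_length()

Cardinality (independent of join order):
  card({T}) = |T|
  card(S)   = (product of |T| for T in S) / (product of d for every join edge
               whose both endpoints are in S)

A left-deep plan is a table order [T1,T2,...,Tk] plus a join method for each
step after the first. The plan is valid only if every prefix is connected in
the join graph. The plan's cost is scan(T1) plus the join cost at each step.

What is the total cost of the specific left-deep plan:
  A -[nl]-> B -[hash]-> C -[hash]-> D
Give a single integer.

623000

step 1: scan A: cost=400, card=400
step 2: join B via nl
    card(P join B) = 400*500/(20) = 10000
    cost = 400 + 400*500 = 200400
step 3: join C via hash
    card(P join C) = 10000*400/(10) = 400000
    cost = 200400 + 2*400*9 + 10000 = 217600
step 4: join D via hash
    card(P join D) = 400000*300/(20) = 6000000
    cost = 217600 + 2*300*9 + 400000 = 623000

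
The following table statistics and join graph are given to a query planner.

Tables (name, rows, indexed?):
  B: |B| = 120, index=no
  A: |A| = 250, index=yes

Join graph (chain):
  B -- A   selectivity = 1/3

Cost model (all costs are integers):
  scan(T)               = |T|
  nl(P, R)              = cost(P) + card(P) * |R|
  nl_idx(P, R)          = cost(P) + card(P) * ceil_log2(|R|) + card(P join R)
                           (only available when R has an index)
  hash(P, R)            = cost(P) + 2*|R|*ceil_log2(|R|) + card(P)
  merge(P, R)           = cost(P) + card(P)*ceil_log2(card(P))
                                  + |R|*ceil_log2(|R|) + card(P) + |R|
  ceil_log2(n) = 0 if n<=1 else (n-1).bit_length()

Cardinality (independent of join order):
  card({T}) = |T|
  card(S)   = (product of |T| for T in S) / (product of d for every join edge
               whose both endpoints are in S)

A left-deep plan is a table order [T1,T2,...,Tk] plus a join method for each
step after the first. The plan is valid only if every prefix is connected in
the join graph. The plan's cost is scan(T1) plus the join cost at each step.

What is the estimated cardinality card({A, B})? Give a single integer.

10000

Tables in S: A(250), B(120)
Edges inside S: B-A(d=3)
numerator = 250 * 120 = 30000
denominator = 3 = 3
card(S) = 30000 / 3 = 10000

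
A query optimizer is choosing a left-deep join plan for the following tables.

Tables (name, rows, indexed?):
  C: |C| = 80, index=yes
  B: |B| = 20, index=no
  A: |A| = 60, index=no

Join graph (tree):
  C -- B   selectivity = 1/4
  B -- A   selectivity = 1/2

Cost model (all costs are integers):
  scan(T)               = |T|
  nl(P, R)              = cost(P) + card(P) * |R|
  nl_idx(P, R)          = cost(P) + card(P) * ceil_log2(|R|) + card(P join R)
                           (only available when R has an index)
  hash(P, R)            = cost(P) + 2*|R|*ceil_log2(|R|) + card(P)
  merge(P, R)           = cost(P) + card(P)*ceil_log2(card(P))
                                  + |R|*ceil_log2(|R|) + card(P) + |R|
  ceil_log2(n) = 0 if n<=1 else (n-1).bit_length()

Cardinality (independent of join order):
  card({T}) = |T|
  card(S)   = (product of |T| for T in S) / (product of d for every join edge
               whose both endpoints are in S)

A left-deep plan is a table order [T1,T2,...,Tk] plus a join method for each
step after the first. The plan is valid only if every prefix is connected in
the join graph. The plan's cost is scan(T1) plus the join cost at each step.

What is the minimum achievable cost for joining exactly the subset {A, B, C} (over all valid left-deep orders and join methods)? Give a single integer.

Selinger DP over subsets of {A,B,C}:
  {C}: scan cost=80, card=80
  {B}: scan cost=20, card=20
  {A}: scan cost=60, card=60
  {BC}: card=400; try (B,hash)→360, (C,nl_idx)→560, (C,merge)→780, (B,merge)→840, (C,hash)→1160, (C,nl)→1620 …(+1); best=360 via (B,hash)
  {AB}: card=600; try (B,hash)→320, (A,merge)→560, (B,merge)→600, (A,hash)→760, (A,nl)→1220, (B,nl)→1260; best=320 via (B,hash)
  {ABC}: card=12000; try (A,hash)→1480, (C,hash)→2040, (A,merge)→4780, (C,merge)→7560, (C,nl_idx)→16520, (A,nl)→24360 …(+1); best=1480 via (A,hash)

1480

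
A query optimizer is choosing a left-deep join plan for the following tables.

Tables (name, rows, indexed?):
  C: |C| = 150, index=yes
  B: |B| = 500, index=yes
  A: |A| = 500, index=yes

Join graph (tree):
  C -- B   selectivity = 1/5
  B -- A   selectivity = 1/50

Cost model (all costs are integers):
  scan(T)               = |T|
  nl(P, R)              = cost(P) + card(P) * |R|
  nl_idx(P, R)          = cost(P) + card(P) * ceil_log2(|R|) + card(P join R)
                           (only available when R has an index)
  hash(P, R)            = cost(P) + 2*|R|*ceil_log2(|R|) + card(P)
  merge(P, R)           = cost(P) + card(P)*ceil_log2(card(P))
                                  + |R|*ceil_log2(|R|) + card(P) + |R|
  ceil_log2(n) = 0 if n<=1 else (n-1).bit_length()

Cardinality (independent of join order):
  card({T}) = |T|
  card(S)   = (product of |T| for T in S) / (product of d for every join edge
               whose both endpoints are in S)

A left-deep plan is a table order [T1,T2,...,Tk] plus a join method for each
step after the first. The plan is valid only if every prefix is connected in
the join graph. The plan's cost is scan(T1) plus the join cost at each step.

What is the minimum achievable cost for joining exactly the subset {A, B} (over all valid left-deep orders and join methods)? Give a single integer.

10000

Selinger DP over subsets of {A,B}:
  {B}: scan cost=500, card=500
  {A}: scan cost=500, card=500
  {AB}: card=5000; try (B,hash)→10000, (B,nl_idx)→10000, (A,hash)→10000, (A,nl_idx)→10000, (B,merge)→10500, (A,merge)→10500 …(+2); best=10000 via (B,hash)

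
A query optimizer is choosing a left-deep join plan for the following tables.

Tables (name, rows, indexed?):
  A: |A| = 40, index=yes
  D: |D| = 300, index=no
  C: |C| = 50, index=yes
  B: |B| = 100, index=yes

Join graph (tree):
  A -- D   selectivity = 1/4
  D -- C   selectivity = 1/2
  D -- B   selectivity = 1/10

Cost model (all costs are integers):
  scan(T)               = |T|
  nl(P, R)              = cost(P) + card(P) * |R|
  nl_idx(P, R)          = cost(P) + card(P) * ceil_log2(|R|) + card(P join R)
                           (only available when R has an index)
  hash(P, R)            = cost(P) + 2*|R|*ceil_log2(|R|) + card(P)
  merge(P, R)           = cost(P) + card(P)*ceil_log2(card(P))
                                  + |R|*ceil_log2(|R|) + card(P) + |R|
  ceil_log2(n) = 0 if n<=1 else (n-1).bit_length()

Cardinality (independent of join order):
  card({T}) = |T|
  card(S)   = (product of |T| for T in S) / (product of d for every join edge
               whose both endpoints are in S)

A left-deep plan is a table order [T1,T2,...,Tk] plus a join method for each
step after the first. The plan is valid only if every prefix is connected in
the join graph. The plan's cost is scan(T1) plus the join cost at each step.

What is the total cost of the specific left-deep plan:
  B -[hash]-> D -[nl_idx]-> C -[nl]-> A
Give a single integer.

step 1: scan B: cost=100, card=100
step 2: join D via hash
    card(P join D) = 100*300/(10) = 3000
    cost = 100 + 2*300*9 + 100 = 5600
step 3: join C via nl_idx
    card(P join C) = 3000*50/(2) = 75000
    cost = 5600 + 3000*6 + 75000 = 98600
step 4: join A via nl
    card(P join A) = 75000*40/(4) = 750000
    cost = 98600 + 75000*40 = 3098600

3098600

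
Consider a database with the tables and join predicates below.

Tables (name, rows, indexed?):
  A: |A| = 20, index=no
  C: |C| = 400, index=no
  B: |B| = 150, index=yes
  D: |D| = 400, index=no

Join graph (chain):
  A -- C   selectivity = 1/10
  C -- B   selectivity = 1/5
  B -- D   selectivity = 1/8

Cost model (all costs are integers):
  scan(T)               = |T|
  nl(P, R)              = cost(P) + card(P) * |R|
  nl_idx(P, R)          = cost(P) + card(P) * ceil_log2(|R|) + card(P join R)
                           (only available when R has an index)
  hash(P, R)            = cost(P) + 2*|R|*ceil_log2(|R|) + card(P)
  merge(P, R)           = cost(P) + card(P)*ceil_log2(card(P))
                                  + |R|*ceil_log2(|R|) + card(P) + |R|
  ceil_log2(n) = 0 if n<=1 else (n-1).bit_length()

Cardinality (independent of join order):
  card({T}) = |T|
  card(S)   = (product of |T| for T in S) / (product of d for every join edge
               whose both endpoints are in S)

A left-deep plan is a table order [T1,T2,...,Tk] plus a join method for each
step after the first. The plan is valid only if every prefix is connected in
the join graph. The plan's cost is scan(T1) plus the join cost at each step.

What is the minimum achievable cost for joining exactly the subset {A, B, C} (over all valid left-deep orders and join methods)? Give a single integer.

4200

Selinger DP over subsets of {A,B,C}:
  {A}: scan cost=20, card=20
  {C}: scan cost=400, card=400
  {B}: scan cost=150, card=150
  {AC}: card=800; try (A,hash)→1000, (C,merge)→4140, (A,merge)→4520, (C,hash)→7240, (C,nl)→8020, (A,nl)→8400; best=1000 via (A,hash)
  {BC}: card=12000; try (B,hash)→3200, (C,merge)→5500, (B,merge)→5750, (C,hash)→7500, (B,nl_idx)→15600, (C,nl)→60150 …(+1); best=3200 via (B,hash)
  {ABC}: card=24000; try (B,hash)→4200, (B,merge)→11150, (A,hash)→15400, (B,nl_idx)→31400, (B,nl)→121000, (A,merge)→183320 …(+1); best=4200 via (B,hash)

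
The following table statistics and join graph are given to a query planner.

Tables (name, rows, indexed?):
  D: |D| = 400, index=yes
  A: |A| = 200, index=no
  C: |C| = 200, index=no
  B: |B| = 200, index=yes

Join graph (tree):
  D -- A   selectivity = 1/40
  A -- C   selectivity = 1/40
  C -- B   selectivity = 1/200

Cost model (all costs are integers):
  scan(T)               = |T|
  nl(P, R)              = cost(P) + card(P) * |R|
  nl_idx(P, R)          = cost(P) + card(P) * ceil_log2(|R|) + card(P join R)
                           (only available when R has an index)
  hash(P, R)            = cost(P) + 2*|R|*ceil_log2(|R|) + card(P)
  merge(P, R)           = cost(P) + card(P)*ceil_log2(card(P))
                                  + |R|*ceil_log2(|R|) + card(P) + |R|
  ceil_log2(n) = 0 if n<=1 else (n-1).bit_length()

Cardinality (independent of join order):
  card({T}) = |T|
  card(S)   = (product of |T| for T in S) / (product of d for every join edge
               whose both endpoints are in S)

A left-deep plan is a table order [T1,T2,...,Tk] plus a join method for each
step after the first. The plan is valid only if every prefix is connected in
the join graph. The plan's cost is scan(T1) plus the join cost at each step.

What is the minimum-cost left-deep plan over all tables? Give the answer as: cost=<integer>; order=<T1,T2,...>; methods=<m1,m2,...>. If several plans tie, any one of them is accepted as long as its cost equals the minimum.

Selinger DP (subsets sized 1..n):
  {D}: scan cost=400, card=400
  {A}: scan cost=200, card=200
  {C}: scan cost=200, card=200
  {B}: scan cost=200, card=200
  {AD}: card=2000; try (D,nl_idx)→4000, (A,hash)→4000, (D,merge)→6000, (A,merge)→6200, (D,hash)→7600, (D,nl)→80200 …(+1); best=4000 via (D,nl_idx)
  {AC}: card=1000; try (C,hash)→3600, (A,hash)→3600, (C,merge)→3800, (A,merge)→3800, (C,nl)→40200, (A,nl)→40200; best=3600 via (C,hash)
  {BC}: card=200; try (B,nl_idx)→2000, (C,hash)→3600, (B,hash)→3600, (C,merge)→3800, (B,merge)→3800, (C,nl)→40200 …(+1); best=2000 via (B,nl_idx)
  {ACD}: card=10000; try (C,hash)→9200, (D,hash)→11800, (D,merge)→18600, (D,nl_idx)→22600, (C,merge)→29800, (D,nl)→403600 …(+1); best=9200 via (C,hash)
  {ABC}: card=1000; try (A,hash)→5400, (A,merge)→5600, (B,hash)→7800, (B,nl_idx)→12600, (B,merge)→16400, (A,nl)→42000 …(+1); best=5400 via (A,hash)
  {ABCD}: card=10000; try (D,hash)→13600, (D,merge)→20400, (B,hash)→22400, (D,nl_idx)→24400, (B,nl_idx)→99200, (B,merge)→161000 …(+2); best=13600 via (D,hash)

cost=13600; order=C,B,A,D; methods=nl_idx,hash,hash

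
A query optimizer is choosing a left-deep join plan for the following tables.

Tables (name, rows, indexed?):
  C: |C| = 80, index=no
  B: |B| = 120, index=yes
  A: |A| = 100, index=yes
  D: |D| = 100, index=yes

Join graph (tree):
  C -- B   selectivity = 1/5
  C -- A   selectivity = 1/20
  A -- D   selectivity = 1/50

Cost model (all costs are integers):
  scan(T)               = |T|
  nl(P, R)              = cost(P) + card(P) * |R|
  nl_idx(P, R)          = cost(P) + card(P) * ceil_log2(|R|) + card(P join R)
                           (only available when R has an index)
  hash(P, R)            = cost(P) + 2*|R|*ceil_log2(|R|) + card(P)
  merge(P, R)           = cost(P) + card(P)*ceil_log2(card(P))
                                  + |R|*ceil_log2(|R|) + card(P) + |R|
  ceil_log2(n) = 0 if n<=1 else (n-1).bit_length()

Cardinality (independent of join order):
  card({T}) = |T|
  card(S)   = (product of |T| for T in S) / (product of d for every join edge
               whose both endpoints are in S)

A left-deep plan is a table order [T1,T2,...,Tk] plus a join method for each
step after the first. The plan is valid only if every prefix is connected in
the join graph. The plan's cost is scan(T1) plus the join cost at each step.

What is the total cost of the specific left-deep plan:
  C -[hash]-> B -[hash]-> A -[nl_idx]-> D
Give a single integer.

91560

step 1: scan C: cost=80, card=80
step 2: join B via hash
    card(P join B) = 80*120/(5) = 1920
    cost = 80 + 2*120*7 + 80 = 1840
step 3: join A via hash
    card(P join A) = 1920*100/(20) = 9600
    cost = 1840 + 2*100*7 + 1920 = 5160
step 4: join D via nl_idx
    card(P join D) = 9600*100/(50) = 19200
    cost = 5160 + 9600*7 + 19200 = 91560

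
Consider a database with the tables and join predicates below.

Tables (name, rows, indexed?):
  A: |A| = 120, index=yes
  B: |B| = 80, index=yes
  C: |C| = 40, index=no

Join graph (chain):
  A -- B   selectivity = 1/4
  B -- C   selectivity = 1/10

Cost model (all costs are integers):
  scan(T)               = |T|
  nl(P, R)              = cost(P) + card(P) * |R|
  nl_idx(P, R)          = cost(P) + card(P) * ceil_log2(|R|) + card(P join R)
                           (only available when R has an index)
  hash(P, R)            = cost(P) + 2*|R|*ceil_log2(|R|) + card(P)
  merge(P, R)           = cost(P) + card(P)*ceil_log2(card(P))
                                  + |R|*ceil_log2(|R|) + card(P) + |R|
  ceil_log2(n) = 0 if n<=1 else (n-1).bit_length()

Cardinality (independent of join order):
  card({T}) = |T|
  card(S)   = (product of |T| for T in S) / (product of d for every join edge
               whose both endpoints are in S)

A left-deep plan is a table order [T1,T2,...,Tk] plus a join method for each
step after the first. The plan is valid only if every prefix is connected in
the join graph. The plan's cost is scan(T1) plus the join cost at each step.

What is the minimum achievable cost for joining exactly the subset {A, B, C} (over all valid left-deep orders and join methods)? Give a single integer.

2640

Selinger DP over subsets of {A,B,C}:
  {A}: scan cost=120, card=120
  {B}: scan cost=80, card=80
  {C}: scan cost=40, card=40
  {AB}: card=2400; try (B,hash)→1360, (A,merge)→1680, (B,merge)→1720, (A,hash)→1840, (A,nl_idx)→3040, (B,nl_idx)→3360 …(+2); best=1360 via (B,hash)
  {BC}: card=320; try (C,hash)→640, (B,nl_idx)→640, (B,merge)→960, (C,merge)→1000, (B,hash)→1200, (B,nl)→3240 …(+1); best=640 via (C,hash)
  {ABC}: card=9600; try (A,hash)→2640, (C,hash)→4240, (A,merge)→4800, (A,nl_idx)→12480, (C,merge)→32840, (A,nl)→39040 …(+1); best=2640 via (A,hash)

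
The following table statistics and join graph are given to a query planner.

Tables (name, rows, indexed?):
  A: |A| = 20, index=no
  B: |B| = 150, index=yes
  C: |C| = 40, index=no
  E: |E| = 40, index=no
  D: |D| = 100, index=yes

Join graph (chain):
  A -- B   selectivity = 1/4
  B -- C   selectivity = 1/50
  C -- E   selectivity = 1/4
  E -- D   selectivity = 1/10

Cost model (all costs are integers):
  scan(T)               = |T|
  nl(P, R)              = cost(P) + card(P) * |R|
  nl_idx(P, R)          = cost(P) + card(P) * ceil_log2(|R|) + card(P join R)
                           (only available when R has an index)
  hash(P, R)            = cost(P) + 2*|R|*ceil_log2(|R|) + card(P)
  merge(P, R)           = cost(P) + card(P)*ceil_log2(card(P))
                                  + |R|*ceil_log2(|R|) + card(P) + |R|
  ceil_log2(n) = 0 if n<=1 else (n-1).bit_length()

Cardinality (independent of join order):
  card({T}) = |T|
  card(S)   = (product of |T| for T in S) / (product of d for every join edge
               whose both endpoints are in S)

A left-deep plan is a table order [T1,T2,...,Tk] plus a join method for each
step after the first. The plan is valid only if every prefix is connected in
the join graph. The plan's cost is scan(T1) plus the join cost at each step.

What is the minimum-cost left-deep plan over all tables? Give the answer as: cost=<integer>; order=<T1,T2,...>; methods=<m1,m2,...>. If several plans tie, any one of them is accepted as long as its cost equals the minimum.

cost=9280; order=C,B,A,E,D; methods=nl_idx,hash,hash,hash

Selinger DP (subsets sized 1..n):
  {A}: scan cost=20, card=20
  {B}: scan cost=150, card=150
  {C}: scan cost=40, card=40
  {E}: scan cost=40, card=40
  {D}: scan cost=100, card=100
  {AB}: card=750; try (A,hash)→500, (B,nl_idx)→930, (B,merge)→1490, (A,merge)→1620, (B,hash)→2440, (B,nl)→3020 …(+1); best=500 via (A,hash)
  {BC}: card=120; try (B,nl_idx)→480, (C,hash)→780, (B,merge)→1670, (C,merge)→1780, (B,hash)→2480, (B,nl)→6040 …(+1); best=480 via (B,nl_idx)
  {CE}: card=400; try (E,hash)→560, (C,hash)→560, (E,merge)→600, (C,merge)→600, (E,nl)→1640, (C,nl)→1640; best=560 via (E,hash)
  {DE}: card=400; try (E,hash)→680, (D,nl_idx)→720, (D,merge)→1120, (E,merge)→1180, (D,hash)→1480, (D,nl)→4040 …(+1); best=680 via (E,hash)
  {ABC}: card=600; try (A,hash)→800, (A,merge)→1560, (C,hash)→1730, (A,nl)→2880, (C,merge)→9030, (C,nl)→30500; best=800 via (A,hash)
  {BCE}: card=1200; try (E,hash)→1080, (E,merge)→1720, (B,hash)→3360, (B,nl_idx)→4960, (E,nl)→5280, (B,merge)→5910 …(+1); best=1080 via (E,hash)
  {CDE}: card=4000; try (C,hash)→1560, (D,hash)→2360, (C,merge)→4960, (D,merge)→5360, (D,nl_idx)→7360, (C,nl)→16680 …(+1); best=1560 via (C,hash)
  {ABCE}: card=6000; try (E,hash)→1880, (A,hash)→2480, (E,merge)→7680, (A,merge)→15600, (E,nl)→24800, (A,nl)→25080; best=1880 via (E,hash)
  {BCDE}: card=12000; try (D,hash)→3680, (B,hash)→7960, (D,merge)→16280, (D,nl_idx)→21480, (B,nl_idx)→45560, (B,merge)→54910 …(+2); best=3680 via (D,hash)
  {ABCDE}: card=60000; try (D,hash)→9280, (A,hash)→15880, (D,merge)→86680, (D,nl_idx)→103880, (A,merge)→183800, (A,nl)→243680 …(+1); best=9280 via (D,hash)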